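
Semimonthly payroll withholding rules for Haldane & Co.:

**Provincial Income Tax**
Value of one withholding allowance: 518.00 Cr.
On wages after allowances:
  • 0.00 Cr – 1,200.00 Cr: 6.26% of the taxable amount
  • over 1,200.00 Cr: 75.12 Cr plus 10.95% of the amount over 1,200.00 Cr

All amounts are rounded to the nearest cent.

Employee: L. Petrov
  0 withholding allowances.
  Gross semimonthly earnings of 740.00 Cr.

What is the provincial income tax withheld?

Provincial Income Tax: taxable = 740.00 Cr
  6.26% × 740.00 Cr = 46.32 Cr

46.32 Cr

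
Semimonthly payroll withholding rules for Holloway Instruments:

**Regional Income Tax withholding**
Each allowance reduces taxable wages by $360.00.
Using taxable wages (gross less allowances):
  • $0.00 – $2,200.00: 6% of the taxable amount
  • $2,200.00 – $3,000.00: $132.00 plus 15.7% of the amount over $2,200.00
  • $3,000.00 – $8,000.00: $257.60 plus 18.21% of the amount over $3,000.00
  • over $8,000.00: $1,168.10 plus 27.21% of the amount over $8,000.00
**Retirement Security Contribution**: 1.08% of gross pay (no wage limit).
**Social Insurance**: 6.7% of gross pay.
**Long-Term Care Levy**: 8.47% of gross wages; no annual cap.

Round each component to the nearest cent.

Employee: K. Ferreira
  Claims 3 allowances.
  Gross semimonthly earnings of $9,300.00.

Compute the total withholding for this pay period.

$2,739.21

Regional Income Tax: taxable = $9,300.00 − 3×$360.00 = $8,220.00
  $1,168.10 + 27.21% × ($8,220.00 − $8,000.00) = $1,168.10 + 27.21% × $220.00 = $1,227.96
Retirement Security Contribution: 1.08% × $9,300.00 = $100.44
Social Insurance: 6.7% × $9,300.00 = $623.10
Long-Term Care Levy: 8.47% × $9,300.00 = $787.71
Total: $1,227.96 + $100.44 + $623.10 + $787.71 = $2,739.21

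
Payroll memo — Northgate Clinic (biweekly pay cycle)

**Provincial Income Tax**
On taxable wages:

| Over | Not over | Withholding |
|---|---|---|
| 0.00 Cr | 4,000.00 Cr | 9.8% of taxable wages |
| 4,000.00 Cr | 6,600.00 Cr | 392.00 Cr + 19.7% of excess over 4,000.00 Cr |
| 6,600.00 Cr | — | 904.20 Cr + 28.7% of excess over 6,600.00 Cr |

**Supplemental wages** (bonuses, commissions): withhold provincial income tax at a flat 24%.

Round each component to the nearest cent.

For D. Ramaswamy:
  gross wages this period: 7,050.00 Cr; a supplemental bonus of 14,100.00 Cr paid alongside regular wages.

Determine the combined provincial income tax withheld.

Provincial Income Tax: taxable = 7,050.00 Cr
  904.20 Cr + 28.7% × (7,050.00 Cr − 6,600.00 Cr) = 904.20 Cr + 28.7% × 450.00 Cr = 1,033.35 Cr
Supplemental (24% flat on bonus): 24% × 14,100.00 Cr = 3,384.00 Cr
Total provincial income tax: 1,033.35 Cr + 3,384.00 Cr = 4,417.35 Cr

4,417.35 Cr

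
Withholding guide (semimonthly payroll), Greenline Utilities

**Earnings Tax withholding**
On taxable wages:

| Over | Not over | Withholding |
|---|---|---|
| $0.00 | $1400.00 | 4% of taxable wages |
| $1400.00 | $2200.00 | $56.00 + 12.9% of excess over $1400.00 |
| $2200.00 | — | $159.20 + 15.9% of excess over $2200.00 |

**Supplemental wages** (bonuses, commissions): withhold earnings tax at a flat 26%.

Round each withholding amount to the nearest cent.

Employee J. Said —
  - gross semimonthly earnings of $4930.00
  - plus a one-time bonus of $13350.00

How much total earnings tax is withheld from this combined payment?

Earnings Tax: taxable = $4930.00
  $159.20 + 15.9% × ($4930.00 − $2200.00) = $159.20 + 15.9% × $2730.00 = $593.27
Supplemental (26% flat on bonus): 26% × $13350.00 = $3471.00
Total earnings tax: $593.27 + $3471.00 = $4064.27

$4064.27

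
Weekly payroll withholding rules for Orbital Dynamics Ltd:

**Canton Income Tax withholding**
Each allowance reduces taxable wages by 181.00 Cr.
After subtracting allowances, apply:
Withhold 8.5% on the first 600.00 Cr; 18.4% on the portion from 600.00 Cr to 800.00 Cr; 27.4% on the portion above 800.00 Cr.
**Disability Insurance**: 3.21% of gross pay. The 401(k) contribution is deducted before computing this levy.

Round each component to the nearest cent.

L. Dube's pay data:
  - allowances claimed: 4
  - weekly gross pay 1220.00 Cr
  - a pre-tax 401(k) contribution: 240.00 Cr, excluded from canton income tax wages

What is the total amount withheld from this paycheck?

53.22 Cr

Canton Income Tax: taxable = 1220.00 Cr − 240.00 Cr − 4×181.00 Cr = 256.00 Cr
  8.5% × 256.00 Cr = 21.76 Cr
Disability Insurance: 3.21% × 980.00 Cr = 31.46 Cr
Total: 21.76 Cr + 31.46 Cr = 53.22 Cr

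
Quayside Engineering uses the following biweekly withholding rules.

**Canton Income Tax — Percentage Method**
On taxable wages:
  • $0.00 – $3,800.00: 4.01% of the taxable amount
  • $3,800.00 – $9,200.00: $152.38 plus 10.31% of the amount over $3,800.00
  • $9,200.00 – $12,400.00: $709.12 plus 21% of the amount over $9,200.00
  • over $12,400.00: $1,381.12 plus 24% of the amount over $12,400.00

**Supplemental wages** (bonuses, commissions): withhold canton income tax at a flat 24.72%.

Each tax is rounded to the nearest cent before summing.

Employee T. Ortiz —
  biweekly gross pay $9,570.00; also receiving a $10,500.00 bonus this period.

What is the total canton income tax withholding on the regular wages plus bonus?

$3,382.42

Canton Income Tax: taxable = $9,570.00
  $709.12 + 21% × ($9,570.00 − $9,200.00) = $709.12 + 21% × $370.00 = $786.82
Supplemental (24.72% flat on bonus): 24.72% × $10,500.00 = $2,595.60
Total canton income tax: $786.82 + $2,595.60 = $3,382.42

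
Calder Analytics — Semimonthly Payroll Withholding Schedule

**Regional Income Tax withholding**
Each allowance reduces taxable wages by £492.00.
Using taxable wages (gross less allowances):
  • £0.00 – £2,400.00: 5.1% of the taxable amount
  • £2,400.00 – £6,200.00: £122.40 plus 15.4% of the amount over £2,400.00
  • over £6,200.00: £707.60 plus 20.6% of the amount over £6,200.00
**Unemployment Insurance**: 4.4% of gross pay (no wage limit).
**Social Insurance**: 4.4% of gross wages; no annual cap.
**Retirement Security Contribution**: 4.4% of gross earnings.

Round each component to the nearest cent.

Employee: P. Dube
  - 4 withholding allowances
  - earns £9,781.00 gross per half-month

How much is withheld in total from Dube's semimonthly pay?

Regional Income Tax: taxable = £9,781.00 − 4×£492.00 = £7,813.00
  £707.60 + 20.6% × (£7,813.00 − £6,200.00) = £707.60 + 20.6% × £1,613.00 = £1,039.88
Unemployment Insurance: 4.4% × £9,781.00 = £430.36
Social Insurance: 4.4% × £9,781.00 = £430.36
Retirement Security Contribution: 4.4% × £9,781.00 = £430.36
Total: £1,039.88 + £430.36 + £430.36 + £430.36 = £2,330.96

£2,330.96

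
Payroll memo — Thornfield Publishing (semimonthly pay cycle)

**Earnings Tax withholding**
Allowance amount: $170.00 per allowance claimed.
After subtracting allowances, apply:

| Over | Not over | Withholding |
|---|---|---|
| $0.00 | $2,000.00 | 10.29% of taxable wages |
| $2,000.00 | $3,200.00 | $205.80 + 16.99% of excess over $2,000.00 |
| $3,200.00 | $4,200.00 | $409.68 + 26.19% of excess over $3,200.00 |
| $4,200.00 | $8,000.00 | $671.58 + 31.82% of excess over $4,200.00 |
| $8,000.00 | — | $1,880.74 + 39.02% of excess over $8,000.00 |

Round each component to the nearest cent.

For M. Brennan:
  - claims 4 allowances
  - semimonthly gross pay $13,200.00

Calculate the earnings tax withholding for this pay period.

Earnings Tax: taxable = $13,200.00 − 4×$170.00 = $12,520.00
  $1,880.74 + 39.02% × ($12,520.00 − $8,000.00) = $1,880.74 + 39.02% × $4,520.00 = $3,644.44

$3,644.44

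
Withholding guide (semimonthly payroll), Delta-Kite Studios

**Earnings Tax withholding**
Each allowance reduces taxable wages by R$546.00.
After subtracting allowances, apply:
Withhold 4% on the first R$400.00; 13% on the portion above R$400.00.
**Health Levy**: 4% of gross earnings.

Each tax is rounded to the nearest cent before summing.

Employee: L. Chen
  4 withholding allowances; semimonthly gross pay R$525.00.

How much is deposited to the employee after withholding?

R$504.00

Earnings Tax: taxable = R$525.00 − 4×R$546.00 = R$-1,659.00
  Taxable ≤ 0 → R$0.00
Health Levy: 4% × R$525.00 = R$21.00
Total withheld: R$0.00 + R$21.00 = R$21.00
Net pay: R$525.00 − R$21.00 = R$504.00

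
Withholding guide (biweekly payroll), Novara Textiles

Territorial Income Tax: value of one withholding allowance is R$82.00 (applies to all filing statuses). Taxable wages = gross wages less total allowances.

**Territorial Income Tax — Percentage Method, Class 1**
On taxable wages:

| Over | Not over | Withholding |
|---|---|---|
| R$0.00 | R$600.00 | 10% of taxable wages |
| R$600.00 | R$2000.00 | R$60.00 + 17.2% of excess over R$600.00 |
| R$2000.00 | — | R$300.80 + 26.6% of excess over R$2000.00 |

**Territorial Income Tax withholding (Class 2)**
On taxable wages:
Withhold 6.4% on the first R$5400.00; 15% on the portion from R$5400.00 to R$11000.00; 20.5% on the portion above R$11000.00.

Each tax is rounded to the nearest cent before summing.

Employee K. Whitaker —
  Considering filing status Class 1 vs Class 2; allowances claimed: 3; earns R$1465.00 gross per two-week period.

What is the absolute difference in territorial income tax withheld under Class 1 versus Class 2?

R$88.45

Territorial Income Tax (Class 1): taxable = R$1465.00 − 3×R$82.00 = R$1219.00
  R$60.00 + 17.2% × (R$1219.00 − R$600.00) = R$60.00 + 17.2% × R$619.00 = R$166.47
Territorial Income Tax (Class 2): taxable = R$1465.00 − 3×R$82.00 = R$1219.00
  6.4% × R$1219.00 = R$78.02
Difference: |R$166.47 − R$78.02| = R$88.45 (higher under Class 1)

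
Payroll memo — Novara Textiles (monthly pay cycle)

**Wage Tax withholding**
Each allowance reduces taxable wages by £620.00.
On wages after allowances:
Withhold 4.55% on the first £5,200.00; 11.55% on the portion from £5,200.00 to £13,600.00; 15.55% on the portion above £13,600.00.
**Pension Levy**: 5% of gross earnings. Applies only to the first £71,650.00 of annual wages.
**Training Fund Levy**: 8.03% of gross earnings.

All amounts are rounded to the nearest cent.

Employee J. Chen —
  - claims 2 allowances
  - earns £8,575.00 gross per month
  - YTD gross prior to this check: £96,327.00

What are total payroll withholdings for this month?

Wage Tax: taxable = £8,575.00 − 2×£620.00 = £7,335.00
  £236.60 + 11.55% × (£7,335.00 − £5,200.00) = £236.60 + 11.55% × £2,135.00 = £483.19
Pension Levy: YTD £96,327.00 ≥ cap £71,650.00 → £0.00
Training Fund Levy: 8.03% × £8,575.00 = £688.57
Total: £483.19 + £0.00 + £688.57 = £1,171.76

£1,171.76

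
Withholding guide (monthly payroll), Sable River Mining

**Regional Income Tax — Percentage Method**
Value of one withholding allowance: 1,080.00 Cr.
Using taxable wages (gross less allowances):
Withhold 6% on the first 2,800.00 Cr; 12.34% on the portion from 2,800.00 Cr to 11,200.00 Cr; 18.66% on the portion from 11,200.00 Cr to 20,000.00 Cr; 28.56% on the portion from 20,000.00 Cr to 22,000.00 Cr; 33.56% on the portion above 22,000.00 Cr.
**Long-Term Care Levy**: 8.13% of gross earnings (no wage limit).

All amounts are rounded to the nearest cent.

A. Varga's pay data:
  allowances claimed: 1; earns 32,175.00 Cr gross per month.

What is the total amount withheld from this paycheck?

Regional Income Tax: taxable = 32,175.00 Cr − 1×1,080.00 Cr = 31,095.00 Cr
  3,417.84 Cr + 33.56% × (31,095.00 Cr − 22,000.00 Cr) = 3,417.84 Cr + 33.56% × 9,095.00 Cr = 6,470.12 Cr
Long-Term Care Levy: 8.13% × 32,175.00 Cr = 2,615.83 Cr
Total: 6,470.12 Cr + 2,615.83 Cr = 9,085.95 Cr

9,085.95 Cr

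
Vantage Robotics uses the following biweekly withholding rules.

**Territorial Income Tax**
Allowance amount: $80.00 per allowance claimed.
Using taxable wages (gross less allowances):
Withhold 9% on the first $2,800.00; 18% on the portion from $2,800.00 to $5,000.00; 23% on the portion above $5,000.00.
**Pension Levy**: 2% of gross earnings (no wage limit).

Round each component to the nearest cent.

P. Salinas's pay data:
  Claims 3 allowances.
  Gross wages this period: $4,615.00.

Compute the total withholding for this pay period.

$627.80

Territorial Income Tax: taxable = $4,615.00 − 3×$80.00 = $4,375.00
  $252.00 + 18% × ($4,375.00 − $2,800.00) = $252.00 + 18% × $1,575.00 = $535.50
Pension Levy: 2% × $4,615.00 = $92.30
Total: $535.50 + $92.30 = $627.80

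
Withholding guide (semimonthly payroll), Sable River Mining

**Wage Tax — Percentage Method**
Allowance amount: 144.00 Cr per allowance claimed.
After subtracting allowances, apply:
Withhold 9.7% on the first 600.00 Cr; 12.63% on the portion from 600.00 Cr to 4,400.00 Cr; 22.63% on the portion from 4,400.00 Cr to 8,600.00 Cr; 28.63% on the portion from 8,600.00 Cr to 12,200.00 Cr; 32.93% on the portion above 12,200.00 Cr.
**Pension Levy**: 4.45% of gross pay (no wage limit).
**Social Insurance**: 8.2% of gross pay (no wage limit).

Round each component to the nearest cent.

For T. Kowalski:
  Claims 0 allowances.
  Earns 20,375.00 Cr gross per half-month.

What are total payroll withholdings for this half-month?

Wage Tax: taxable = 20,375.00 Cr
  2,519.28 Cr + 32.93% × (20,375.00 Cr − 12,200.00 Cr) = 2,519.28 Cr + 32.93% × 8,175.00 Cr = 5,211.31 Cr
Pension Levy: 4.45% × 20,375.00 Cr = 906.69 Cr
Social Insurance: 8.2% × 20,375.00 Cr = 1,670.75 Cr
Total: 5,211.31 Cr + 906.69 Cr + 1,670.75 Cr = 7,788.75 Cr

7,788.75 Cr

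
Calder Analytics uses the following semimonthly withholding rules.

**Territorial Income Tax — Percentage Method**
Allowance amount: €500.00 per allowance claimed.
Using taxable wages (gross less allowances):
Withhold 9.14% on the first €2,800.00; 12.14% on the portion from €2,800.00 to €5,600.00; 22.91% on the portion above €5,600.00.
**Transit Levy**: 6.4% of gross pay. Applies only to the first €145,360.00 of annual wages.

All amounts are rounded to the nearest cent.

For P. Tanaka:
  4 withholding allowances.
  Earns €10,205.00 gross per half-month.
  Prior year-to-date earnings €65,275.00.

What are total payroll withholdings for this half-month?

Territorial Income Tax: taxable = €10,205.00 − 4×€500.00 = €8,205.00
  €595.84 + 22.91% × (€8,205.00 − €5,600.00) = €595.84 + 22.91% × €2,605.00 = €1,192.65
Transit Levy: 6.4% × €10,205.00 = €653.12
Total: €1,192.65 + €653.12 = €1,845.77

€1,845.77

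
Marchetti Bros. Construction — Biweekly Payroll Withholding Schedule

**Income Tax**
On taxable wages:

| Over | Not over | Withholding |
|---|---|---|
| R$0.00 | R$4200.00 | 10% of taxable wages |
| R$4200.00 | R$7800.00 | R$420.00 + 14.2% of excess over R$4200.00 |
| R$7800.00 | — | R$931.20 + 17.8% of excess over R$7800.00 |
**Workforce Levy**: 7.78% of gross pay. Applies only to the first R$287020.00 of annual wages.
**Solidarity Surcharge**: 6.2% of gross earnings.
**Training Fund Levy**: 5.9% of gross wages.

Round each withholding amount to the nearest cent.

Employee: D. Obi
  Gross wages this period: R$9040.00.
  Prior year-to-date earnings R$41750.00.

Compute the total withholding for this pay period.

Income Tax: taxable = R$9040.00
  R$931.20 + 17.8% × (R$9040.00 − R$7800.00) = R$931.20 + 17.8% × R$1240.00 = R$1151.92
Workforce Levy: 7.78% × R$9040.00 = R$703.31
Solidarity Surcharge: 6.2% × R$9040.00 = R$560.48
Training Fund Levy: 5.9% × R$9040.00 = R$533.36
Total: R$1151.92 + R$703.31 + R$560.48 + R$533.36 = R$2949.07

R$2949.07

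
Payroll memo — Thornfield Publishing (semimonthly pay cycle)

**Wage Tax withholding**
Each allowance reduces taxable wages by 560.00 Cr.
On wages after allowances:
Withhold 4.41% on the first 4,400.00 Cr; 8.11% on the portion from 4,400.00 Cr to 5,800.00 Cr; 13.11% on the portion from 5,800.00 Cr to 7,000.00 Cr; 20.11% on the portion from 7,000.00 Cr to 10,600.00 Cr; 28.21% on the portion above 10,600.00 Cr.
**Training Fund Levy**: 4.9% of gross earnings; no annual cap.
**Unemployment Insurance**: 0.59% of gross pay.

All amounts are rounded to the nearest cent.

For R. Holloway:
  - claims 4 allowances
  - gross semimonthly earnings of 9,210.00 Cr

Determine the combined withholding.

Wage Tax: taxable = 9,210.00 Cr − 4×560.00 Cr = 6,970.00 Cr
  307.58 Cr + 13.11% × (6,970.00 Cr − 5,800.00 Cr) = 307.58 Cr + 13.11% × 1,170.00 Cr = 460.97 Cr
Training Fund Levy: 4.9% × 9,210.00 Cr = 451.29 Cr
Unemployment Insurance: 0.59% × 9,210.00 Cr = 54.34 Cr
Total: 460.97 Cr + 451.29 Cr + 54.34 Cr = 966.60 Cr

966.60 Cr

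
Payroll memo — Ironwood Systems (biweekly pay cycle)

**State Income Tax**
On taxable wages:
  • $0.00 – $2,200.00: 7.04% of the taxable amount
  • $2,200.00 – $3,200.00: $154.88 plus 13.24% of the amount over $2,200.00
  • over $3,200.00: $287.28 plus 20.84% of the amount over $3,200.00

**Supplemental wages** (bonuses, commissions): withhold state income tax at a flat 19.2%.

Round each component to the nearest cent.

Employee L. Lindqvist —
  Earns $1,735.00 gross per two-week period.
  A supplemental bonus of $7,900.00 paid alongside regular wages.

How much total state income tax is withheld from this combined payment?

$1,638.94

State Income Tax: taxable = $1,735.00
  7.04% × $1,735.00 = $122.14
Supplemental (19.2% flat on bonus): 19.2% × $7,900.00 = $1,516.80
Total state income tax: $122.14 + $1,516.80 = $1,638.94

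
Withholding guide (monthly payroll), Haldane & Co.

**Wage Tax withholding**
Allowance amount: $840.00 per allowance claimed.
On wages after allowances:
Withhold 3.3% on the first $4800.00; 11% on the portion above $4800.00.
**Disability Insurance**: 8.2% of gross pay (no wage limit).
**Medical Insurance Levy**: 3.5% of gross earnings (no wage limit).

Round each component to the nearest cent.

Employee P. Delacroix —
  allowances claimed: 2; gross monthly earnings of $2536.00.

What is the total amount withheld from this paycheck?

$324.96

Wage Tax: taxable = $2536.00 − 2×$840.00 = $856.00
  3.3% × $856.00 = $28.25
Disability Insurance: 8.2% × $2536.00 = $207.95
Medical Insurance Levy: 3.5% × $2536.00 = $88.76
Total: $28.25 + $207.95 + $88.76 = $324.96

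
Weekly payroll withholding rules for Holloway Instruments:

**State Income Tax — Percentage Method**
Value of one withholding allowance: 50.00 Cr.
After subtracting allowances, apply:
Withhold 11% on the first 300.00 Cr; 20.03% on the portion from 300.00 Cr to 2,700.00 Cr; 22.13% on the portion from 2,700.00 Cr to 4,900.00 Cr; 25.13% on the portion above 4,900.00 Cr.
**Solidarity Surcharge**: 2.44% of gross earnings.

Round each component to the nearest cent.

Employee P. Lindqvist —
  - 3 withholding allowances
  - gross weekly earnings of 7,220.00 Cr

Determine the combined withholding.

State Income Tax: taxable = 7,220.00 Cr − 3×50.00 Cr = 7,070.00 Cr
  1,000.58 Cr + 25.13% × (7,070.00 Cr − 4,900.00 Cr) = 1,000.58 Cr + 25.13% × 2,170.00 Cr = 1,545.90 Cr
Solidarity Surcharge: 2.44% × 7,220.00 Cr = 176.17 Cr
Total: 1,545.90 Cr + 176.17 Cr = 1,722.07 Cr

1,722.07 Cr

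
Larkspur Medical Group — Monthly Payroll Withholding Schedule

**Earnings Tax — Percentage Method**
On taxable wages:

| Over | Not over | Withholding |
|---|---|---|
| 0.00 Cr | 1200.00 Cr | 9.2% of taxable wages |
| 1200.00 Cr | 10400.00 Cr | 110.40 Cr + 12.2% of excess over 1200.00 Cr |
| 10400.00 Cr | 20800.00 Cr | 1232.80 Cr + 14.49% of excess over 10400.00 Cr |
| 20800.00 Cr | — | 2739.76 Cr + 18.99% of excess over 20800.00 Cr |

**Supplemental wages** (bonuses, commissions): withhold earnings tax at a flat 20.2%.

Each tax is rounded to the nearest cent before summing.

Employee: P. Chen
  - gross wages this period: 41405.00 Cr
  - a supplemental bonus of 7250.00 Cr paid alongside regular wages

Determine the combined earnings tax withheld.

8117.15 Cr

Earnings Tax: taxable = 41405.00 Cr
  2739.76 Cr + 18.99% × (41405.00 Cr − 20800.00 Cr) = 2739.76 Cr + 18.99% × 20605.00 Cr = 6652.65 Cr
Supplemental (20.2% flat on bonus): 20.2% × 7250.00 Cr = 1464.50 Cr
Total earnings tax: 6652.65 Cr + 1464.50 Cr = 8117.15 Cr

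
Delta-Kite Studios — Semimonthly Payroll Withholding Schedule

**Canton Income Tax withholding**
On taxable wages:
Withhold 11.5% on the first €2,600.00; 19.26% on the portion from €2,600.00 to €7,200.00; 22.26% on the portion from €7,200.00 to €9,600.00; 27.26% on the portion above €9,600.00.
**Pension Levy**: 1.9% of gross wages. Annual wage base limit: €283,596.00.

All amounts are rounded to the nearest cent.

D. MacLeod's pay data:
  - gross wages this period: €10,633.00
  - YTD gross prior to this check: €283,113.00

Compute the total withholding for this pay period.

€2,009.98

Canton Income Tax: taxable = €10,633.00
  €1,719.20 + 27.26% × (€10,633.00 − €9,600.00) = €1,719.20 + 27.26% × €1,033.00 = €2,000.80
Pension Levy: cap €283,596.00 − YTD €283,113.00 = €483.00 subject; 1.9% × €483.00 = €9.18
Total: €2,000.80 + €9.18 = €2,009.98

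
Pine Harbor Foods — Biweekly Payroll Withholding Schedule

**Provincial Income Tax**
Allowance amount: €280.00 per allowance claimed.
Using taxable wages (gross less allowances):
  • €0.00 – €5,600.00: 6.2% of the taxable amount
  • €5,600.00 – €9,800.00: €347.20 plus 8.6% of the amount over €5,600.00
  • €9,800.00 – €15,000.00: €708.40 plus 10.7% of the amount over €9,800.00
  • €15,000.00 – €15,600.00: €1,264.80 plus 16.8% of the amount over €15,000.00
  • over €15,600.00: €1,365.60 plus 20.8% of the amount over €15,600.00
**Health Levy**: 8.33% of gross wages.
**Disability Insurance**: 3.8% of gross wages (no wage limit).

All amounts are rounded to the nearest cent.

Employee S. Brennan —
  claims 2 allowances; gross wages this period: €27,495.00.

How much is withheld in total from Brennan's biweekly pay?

Provincial Income Tax: taxable = €27,495.00 − 2×€280.00 = €26,935.00
  €1,365.60 + 20.8% × (€26,935.00 − €15,600.00) = €1,365.60 + 20.8% × €11,335.00 = €3,723.28
Health Levy: 8.33% × €27,495.00 = €2,290.33
Disability Insurance: 3.8% × €27,495.00 = €1,044.81
Total: €3,723.28 + €2,290.33 + €1,044.81 = €7,058.42

€7,058.42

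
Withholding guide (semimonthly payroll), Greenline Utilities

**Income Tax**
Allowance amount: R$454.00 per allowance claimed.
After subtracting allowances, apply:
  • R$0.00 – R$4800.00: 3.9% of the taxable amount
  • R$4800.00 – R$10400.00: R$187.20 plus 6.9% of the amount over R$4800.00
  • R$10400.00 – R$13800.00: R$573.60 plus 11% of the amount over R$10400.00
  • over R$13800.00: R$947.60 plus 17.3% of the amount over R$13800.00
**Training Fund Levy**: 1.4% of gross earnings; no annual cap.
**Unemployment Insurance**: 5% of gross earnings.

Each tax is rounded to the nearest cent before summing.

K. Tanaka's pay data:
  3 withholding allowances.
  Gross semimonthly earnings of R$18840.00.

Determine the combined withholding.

Income Tax: taxable = R$18840.00 − 3×R$454.00 = R$17478.00
  R$947.60 + 17.3% × (R$17478.00 − R$13800.00) = R$947.60 + 17.3% × R$3678.00 = R$1583.89
Training Fund Levy: 1.4% × R$18840.00 = R$263.76
Unemployment Insurance: 5% × R$18840.00 = R$942.00
Total: R$1583.89 + R$263.76 + R$942.00 = R$2789.65

R$2789.65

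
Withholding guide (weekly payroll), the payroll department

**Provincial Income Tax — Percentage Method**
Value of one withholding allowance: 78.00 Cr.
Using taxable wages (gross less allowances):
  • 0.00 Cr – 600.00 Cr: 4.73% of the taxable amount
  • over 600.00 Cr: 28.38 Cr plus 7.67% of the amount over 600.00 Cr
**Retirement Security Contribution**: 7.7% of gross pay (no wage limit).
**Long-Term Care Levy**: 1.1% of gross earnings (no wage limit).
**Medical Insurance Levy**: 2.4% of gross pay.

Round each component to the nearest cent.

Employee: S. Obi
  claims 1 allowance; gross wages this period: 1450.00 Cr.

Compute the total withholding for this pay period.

249.99 Cr

Provincial Income Tax: taxable = 1450.00 Cr − 1×78.00 Cr = 1372.00 Cr
  28.38 Cr + 7.67% × (1372.00 Cr − 600.00 Cr) = 28.38 Cr + 7.67% × 772.00 Cr = 87.59 Cr
Retirement Security Contribution: 7.7% × 1450.00 Cr = 111.65 Cr
Long-Term Care Levy: 1.1% × 1450.00 Cr = 15.95 Cr
Medical Insurance Levy: 2.4% × 1450.00 Cr = 34.80 Cr
Total: 87.59 Cr + 111.65 Cr + 15.95 Cr + 34.80 Cr = 249.99 Cr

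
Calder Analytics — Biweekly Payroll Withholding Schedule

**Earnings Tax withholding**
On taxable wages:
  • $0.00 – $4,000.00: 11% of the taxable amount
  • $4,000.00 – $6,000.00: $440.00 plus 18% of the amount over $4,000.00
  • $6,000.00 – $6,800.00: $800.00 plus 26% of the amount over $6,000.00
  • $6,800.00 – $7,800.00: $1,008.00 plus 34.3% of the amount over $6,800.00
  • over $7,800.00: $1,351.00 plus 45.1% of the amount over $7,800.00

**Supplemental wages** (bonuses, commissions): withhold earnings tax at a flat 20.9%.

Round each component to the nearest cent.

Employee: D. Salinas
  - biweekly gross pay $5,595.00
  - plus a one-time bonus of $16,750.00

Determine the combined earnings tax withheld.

Earnings Tax: taxable = $5,595.00
  $440.00 + 18% × ($5,595.00 − $4,000.00) = $440.00 + 18% × $1,595.00 = $727.10
Supplemental (20.9% flat on bonus): 20.9% × $16,750.00 = $3,500.75
Total earnings tax: $727.10 + $3,500.75 = $4,227.85

$4,227.85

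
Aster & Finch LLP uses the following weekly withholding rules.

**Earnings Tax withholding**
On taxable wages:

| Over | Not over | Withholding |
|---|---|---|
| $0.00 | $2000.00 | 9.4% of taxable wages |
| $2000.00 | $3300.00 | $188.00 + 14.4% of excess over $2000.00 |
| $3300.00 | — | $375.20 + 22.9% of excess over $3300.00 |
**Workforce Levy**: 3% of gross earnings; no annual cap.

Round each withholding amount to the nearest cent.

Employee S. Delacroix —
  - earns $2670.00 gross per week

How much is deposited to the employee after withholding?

$2305.42

Earnings Tax: taxable = $2670.00
  $188.00 + 14.4% × ($2670.00 − $2000.00) = $188.00 + 14.4% × $670.00 = $284.48
Workforce Levy: 3% × $2670.00 = $80.10
Total withheld: $284.48 + $80.10 = $364.58
Net pay: $2670.00 − $364.58 = $2305.42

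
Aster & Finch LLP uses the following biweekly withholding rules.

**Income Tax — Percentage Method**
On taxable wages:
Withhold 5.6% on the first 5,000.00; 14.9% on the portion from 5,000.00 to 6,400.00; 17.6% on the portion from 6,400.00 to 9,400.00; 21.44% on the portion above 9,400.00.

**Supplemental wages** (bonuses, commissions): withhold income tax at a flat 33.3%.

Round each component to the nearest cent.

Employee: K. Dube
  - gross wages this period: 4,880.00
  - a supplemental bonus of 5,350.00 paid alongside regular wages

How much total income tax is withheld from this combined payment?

2,054.83

Income Tax: taxable = 4,880.00
  5.6% × 4,880.00 = 273.28
Supplemental (33.3% flat on bonus): 33.3% × 5,350.00 = 1,781.55
Total income tax: 273.28 + 1,781.55 = 2,054.83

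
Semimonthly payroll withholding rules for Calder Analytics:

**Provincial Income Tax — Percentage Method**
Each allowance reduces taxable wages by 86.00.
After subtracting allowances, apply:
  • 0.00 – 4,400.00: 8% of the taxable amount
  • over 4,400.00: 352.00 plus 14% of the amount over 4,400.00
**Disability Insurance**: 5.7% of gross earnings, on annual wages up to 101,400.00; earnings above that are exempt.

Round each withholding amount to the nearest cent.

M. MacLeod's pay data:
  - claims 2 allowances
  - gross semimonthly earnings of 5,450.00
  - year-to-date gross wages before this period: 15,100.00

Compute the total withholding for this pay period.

Provincial Income Tax: taxable = 5,450.00 − 2×86.00 = 5,278.00
  352.00 + 14% × (5,278.00 − 4,400.00) = 352.00 + 14% × 878.00 = 474.92
Disability Insurance: 5.7% × 5,450.00 = 310.65
Total: 474.92 + 310.65 = 785.57

785.57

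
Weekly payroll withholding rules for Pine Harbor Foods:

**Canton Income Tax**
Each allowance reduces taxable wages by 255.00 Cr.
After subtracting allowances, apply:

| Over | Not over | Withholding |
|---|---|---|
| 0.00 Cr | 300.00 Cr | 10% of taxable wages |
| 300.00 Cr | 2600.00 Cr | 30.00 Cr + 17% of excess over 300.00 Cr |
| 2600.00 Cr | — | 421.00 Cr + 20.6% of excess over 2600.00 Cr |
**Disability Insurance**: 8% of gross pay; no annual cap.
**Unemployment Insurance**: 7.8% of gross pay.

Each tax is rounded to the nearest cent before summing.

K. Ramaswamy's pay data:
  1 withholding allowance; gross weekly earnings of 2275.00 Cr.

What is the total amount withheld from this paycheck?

Canton Income Tax: taxable = 2275.00 Cr − 1×255.00 Cr = 2020.00 Cr
  30.00 Cr + 17% × (2020.00 Cr − 300.00 Cr) = 30.00 Cr + 17% × 1720.00 Cr = 322.40 Cr
Disability Insurance: 8% × 2275.00 Cr = 182.00 Cr
Unemployment Insurance: 7.8% × 2275.00 Cr = 177.45 Cr
Total: 322.40 Cr + 182.00 Cr + 177.45 Cr = 681.85 Cr

681.85 Cr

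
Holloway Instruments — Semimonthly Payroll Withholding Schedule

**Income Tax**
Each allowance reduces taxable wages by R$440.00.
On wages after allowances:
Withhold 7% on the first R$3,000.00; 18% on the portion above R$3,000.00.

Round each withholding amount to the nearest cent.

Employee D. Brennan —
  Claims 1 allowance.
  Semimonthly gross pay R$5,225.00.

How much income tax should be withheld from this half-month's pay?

Income Tax: taxable = R$5,225.00 − 1×R$440.00 = R$4,785.00
  R$210.00 + 18% × (R$4,785.00 − R$3,000.00) = R$210.00 + 18% × R$1,785.00 = R$531.30

R$531.30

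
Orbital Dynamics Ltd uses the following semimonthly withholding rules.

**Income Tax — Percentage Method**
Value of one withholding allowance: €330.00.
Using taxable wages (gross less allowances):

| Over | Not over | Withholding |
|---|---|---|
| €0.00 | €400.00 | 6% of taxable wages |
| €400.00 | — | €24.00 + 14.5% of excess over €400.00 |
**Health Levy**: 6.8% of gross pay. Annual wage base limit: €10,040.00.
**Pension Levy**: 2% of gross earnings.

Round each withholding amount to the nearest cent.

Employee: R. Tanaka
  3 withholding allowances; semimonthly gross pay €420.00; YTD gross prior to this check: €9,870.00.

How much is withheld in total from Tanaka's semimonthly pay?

€19.96

Income Tax: taxable = €420.00 − 3×€330.00 = €-570.00
  Taxable ≤ 0 → €0.00
Health Levy: cap €10,040.00 − YTD €9,870.00 = €170.00 subject; 6.8% × €170.00 = €11.56
Pension Levy: 2% × €420.00 = €8.40
Total: €0.00 + €11.56 + €8.40 = €19.96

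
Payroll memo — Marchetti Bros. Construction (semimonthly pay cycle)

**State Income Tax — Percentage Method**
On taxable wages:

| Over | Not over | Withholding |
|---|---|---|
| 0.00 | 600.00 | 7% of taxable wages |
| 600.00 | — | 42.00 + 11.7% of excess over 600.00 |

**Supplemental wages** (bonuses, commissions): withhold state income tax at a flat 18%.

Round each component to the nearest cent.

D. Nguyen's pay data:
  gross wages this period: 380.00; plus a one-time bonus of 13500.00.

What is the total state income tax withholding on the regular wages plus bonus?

2456.60

State Income Tax: taxable = 380.00
  7% × 380.00 = 26.60
Supplemental (18% flat on bonus): 18% × 13500.00 = 2430.00
Total state income tax: 26.60 + 2430.00 = 2456.60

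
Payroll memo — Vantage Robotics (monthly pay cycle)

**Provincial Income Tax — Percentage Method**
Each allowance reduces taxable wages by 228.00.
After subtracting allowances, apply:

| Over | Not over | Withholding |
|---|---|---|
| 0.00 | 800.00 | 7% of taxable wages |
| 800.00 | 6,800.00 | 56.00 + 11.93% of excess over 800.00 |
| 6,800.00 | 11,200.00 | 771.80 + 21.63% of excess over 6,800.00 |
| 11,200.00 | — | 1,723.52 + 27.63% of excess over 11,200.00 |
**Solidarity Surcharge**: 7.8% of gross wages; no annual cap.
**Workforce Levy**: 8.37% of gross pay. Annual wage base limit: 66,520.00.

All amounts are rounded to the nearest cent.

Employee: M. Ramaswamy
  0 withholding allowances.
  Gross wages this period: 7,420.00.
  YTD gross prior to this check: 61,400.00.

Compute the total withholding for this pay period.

Provincial Income Tax: taxable = 7,420.00
  771.80 + 21.63% × (7,420.00 − 6,800.00) = 771.80 + 21.63% × 620.00 = 905.91
Solidarity Surcharge: 7.8% × 7,420.00 = 578.76
Workforce Levy: cap 66,520.00 − YTD 61,400.00 = 5,120.00 subject; 8.37% × 5,120.00 = 428.54
Total: 905.91 + 578.76 + 428.54 = 1,913.21

1,913.21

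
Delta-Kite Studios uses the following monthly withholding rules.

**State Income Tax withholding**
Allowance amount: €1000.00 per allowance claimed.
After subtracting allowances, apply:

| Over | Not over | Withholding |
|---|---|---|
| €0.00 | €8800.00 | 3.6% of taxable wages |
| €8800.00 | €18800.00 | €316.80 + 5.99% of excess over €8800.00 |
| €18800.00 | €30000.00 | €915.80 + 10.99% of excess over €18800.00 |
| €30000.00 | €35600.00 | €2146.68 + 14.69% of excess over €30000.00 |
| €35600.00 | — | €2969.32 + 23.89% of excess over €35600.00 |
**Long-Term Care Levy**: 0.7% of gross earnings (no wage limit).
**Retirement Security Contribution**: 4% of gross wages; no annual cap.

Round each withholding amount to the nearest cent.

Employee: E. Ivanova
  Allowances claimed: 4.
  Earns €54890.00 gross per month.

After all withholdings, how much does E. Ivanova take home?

State Income Tax: taxable = €54890.00 − 4×€1000.00 = €50890.00
  €2969.32 + 23.89% × (€50890.00 − €35600.00) = €2969.32 + 23.89% × €15290.00 = €6622.10
Long-Term Care Levy: 0.7% × €54890.00 = €384.23
Retirement Security Contribution: 4% × €54890.00 = €2195.60
Total withheld: €6622.10 + €384.23 + €2195.60 = €9201.93
Net pay: €54890.00 − €9201.93 = €45688.07

€45688.07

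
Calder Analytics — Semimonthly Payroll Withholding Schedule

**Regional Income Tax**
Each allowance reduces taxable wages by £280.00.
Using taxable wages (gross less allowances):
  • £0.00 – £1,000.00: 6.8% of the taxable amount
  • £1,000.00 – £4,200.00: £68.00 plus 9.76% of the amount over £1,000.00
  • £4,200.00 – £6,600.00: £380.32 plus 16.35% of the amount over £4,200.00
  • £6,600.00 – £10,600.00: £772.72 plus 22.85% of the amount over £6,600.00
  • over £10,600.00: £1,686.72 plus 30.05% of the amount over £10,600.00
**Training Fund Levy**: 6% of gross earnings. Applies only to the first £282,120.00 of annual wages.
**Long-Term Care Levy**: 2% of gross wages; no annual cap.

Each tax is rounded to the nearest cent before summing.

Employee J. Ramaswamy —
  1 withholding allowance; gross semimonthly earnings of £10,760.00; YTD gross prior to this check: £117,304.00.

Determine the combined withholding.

£2,520.10

Regional Income Tax: taxable = £10,760.00 − 1×£280.00 = £10,480.00
  £772.72 + 22.85% × (£10,480.00 − £6,600.00) = £772.72 + 22.85% × £3,880.00 = £1,659.30
Training Fund Levy: 6% × £10,760.00 = £645.60
Long-Term Care Levy: 2% × £10,760.00 = £215.20
Total: £1,659.30 + £645.60 + £215.20 = £2,520.10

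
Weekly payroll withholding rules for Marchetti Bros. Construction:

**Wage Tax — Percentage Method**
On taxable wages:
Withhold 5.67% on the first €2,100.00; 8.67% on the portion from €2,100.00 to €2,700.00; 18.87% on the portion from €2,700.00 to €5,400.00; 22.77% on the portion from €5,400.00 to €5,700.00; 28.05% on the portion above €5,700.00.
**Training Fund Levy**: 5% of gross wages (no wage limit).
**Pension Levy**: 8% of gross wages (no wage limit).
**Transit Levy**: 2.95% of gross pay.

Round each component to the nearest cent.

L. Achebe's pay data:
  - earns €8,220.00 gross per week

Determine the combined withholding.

Wage Tax: taxable = €8,220.00
  €748.89 + 28.05% × (€8,220.00 − €5,700.00) = €748.89 + 28.05% × €2,520.00 = €1,455.75
Training Fund Levy: 5% × €8,220.00 = €411.00
Pension Levy: 8% × €8,220.00 = €657.60
Transit Levy: 2.95% × €8,220.00 = €242.49
Total: €1,455.75 + €411.00 + €657.60 + €242.49 = €2,766.84

€2,766.84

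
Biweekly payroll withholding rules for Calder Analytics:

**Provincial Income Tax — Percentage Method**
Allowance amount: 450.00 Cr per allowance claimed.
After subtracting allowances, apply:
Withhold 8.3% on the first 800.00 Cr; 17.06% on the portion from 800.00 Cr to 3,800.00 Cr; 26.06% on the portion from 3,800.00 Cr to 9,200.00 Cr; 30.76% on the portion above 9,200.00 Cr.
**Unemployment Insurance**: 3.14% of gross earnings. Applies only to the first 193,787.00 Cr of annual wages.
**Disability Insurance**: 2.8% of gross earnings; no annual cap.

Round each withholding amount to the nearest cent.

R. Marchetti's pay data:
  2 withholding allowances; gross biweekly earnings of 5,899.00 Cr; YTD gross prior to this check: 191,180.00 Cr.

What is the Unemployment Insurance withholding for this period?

81.86 Cr

Unemployment Insurance: cap 193,787.00 Cr − YTD 191,180.00 Cr = 2,607.00 Cr subject; 3.14% × 2,607.00 Cr = 81.86 Cr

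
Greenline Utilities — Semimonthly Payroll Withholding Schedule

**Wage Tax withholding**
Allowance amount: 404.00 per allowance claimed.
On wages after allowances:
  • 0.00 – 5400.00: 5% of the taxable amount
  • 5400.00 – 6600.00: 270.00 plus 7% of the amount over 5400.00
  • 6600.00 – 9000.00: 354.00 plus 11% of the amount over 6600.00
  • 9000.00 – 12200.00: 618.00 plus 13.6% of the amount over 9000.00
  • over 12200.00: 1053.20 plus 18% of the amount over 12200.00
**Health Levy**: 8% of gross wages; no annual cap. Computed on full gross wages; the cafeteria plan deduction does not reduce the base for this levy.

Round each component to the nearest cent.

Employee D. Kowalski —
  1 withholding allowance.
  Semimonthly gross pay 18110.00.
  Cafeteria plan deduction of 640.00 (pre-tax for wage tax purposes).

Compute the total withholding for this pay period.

Wage Tax: taxable = 18110.00 − 640.00 − 1×404.00 = 17066.00
  1053.20 + 18% × (17066.00 − 12200.00) = 1053.20 + 18% × 4866.00 = 1929.08
Health Levy: 8% × 18110.00 = 1448.80
Total: 1929.08 + 1448.80 = 3377.88

3377.88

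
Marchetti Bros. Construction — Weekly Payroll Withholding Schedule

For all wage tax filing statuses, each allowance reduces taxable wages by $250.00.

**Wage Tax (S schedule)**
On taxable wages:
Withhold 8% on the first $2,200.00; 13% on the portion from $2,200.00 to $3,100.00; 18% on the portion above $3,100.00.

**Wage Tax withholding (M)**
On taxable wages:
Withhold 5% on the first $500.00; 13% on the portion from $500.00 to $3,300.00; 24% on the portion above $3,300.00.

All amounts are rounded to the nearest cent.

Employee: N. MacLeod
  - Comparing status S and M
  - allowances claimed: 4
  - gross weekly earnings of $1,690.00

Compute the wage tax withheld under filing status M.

$49.70

Wage Tax (M): taxable = $1,690.00 − 4×$250.00 = $690.00
  $25.00 + 13% × ($690.00 − $500.00) = $25.00 + 13% × $190.00 = $49.70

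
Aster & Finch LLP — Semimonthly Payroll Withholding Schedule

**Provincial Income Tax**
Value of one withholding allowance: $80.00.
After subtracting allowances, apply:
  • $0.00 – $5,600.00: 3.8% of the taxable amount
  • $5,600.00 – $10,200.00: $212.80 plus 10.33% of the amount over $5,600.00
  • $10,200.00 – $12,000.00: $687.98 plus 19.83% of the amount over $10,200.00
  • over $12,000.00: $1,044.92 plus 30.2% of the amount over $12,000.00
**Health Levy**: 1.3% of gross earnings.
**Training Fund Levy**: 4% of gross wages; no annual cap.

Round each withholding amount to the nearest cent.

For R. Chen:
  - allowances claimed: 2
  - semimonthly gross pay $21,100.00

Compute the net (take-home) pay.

$16,236.90

Provincial Income Tax: taxable = $21,100.00 − 2×$80.00 = $20,940.00
  $1,044.92 + 30.2% × ($20,940.00 − $12,000.00) = $1,044.92 + 30.2% × $8,940.00 = $3,744.80
Health Levy: 1.3% × $21,100.00 = $274.30
Training Fund Levy: 4% × $21,100.00 = $844.00
Total withheld: $3,744.80 + $274.30 + $844.00 = $4,863.10
Net pay: $21,100.00 − $4,863.10 = $16,236.90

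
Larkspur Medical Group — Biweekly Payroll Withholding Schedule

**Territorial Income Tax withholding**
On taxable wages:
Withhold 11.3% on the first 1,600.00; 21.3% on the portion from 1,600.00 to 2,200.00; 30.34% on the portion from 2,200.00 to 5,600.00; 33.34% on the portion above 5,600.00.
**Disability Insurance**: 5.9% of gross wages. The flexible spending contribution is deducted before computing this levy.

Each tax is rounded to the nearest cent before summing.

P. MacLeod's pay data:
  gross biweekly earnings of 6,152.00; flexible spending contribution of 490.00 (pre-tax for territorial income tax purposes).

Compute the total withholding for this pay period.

1,694.89

Territorial Income Tax: taxable = 6,152.00 − 490.00 = 5,662.00
  1,340.16 + 33.34% × (5,662.00 − 5,600.00) = 1,340.16 + 33.34% × 62.00 = 1,360.83
Disability Insurance: 5.9% × 5,662.00 = 334.06
Total: 1,360.83 + 334.06 = 1,694.89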